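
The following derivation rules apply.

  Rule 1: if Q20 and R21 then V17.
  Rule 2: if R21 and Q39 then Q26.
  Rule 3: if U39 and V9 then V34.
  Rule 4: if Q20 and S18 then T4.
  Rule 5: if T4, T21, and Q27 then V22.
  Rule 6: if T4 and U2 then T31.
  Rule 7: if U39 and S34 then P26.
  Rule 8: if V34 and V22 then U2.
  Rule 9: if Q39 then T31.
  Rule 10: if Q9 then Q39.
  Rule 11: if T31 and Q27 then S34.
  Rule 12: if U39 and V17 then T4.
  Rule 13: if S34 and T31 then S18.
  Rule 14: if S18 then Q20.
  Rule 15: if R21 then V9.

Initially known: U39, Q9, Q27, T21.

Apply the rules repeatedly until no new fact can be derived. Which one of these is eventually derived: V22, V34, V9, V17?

V22

From Q9, Rule 10 gives Q39.
From Q39, Rule 9 gives T31.
From T31 and Q27, Rule 11 gives S34.
From S34 and T31, Rule 13 gives S18.
S18 holds, so Q20 follows (Rule 14).
Q20 and S18 hold, so T4 follows (Rule 4).
T4, T21, and Q27 hold, so V22 follows (Rule 5).
V17 would need Q20 and R21 (Rule 1), but R21 is never established. V9 would need R21 (Rule 15), but R21 is never established. V34 would need U39 and V9 (Rule 3), but V9 is never established.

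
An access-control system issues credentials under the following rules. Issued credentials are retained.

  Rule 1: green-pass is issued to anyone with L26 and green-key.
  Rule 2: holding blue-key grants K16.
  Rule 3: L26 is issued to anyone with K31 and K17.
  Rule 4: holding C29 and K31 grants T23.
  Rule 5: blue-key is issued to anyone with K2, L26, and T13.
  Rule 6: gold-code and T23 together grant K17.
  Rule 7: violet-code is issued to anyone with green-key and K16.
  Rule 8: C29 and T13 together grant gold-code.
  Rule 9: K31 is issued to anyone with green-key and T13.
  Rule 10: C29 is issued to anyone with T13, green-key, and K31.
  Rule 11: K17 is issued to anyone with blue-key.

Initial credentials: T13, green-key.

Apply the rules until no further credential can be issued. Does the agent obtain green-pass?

Holding green-key and T13 grants K31 (Rule 9).
Holding T13, green-key, and K31 grants C29 (Rule 10).
Holding C29 and K31 grants T23 (Rule 4).
Holding C29 and T13 grants gold-code (Rule 8).
Holding gold-code and T23 grants K17 (Rule 6).
Holding K31 and K17 grants L26 (Rule 3).
Holding L26 and green-key grants green-pass (Rule 1).

Yes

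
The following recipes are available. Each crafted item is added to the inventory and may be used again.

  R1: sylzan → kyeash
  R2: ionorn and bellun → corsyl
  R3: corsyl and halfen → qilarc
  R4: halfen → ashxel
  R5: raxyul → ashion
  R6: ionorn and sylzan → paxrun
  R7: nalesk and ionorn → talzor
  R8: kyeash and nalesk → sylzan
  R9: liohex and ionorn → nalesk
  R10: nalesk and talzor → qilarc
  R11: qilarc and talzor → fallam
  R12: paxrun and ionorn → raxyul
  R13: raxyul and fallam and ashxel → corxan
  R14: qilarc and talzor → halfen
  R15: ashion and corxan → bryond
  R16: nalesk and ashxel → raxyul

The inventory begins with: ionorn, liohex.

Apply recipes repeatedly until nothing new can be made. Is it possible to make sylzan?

No

sylzan would need kyeash and nalesk (R8), but kyeash is never obtained.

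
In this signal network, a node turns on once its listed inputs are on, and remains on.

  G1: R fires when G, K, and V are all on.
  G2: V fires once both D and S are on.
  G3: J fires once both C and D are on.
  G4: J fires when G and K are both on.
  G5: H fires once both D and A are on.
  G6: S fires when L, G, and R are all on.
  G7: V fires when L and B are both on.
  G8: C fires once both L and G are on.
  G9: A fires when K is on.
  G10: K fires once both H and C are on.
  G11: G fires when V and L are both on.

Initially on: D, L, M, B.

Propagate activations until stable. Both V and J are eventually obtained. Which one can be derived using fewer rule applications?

V

V: G7: L and B on → V on. [1 rule application]
J: G7: L and B on → V on. V and L are on, so G fires (G11). G8: L and G on → C on. C and D are on, so J fires (G3). [4 rule applications]
V needs fewer.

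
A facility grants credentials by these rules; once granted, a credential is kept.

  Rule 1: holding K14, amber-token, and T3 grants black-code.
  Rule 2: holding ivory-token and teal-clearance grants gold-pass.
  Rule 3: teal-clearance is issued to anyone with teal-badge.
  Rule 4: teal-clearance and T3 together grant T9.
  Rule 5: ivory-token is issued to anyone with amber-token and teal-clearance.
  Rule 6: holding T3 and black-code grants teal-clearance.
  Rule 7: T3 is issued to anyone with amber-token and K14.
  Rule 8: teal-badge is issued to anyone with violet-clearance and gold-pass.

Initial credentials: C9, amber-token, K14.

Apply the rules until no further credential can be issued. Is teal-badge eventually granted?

teal-badge would need violet-clearance and gold-pass (Rule 8), but violet-clearance is never granted.

No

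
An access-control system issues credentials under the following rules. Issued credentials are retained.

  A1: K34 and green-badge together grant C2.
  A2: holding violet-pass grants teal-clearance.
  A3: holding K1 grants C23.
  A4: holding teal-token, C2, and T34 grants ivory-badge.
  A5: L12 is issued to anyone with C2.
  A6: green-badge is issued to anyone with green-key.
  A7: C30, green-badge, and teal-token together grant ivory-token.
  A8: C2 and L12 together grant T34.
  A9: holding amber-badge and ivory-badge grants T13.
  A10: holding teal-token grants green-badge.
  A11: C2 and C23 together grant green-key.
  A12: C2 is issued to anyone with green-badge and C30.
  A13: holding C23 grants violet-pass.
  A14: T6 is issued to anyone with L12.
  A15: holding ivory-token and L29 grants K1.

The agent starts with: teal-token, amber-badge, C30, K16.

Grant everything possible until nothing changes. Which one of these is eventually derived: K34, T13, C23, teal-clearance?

Holding teal-token grants green-badge (A10).
Holding green-badge and C30 grants C2 (A12).
Holding C2 grants L12 (A5).
Holding C2 and L12 grants T34 (A8).
Holding teal-token, C2, and T34 grants ivory-badge (A4).
Holding amber-badge and ivory-badge grants T13 (A9).
C23 would need K1 (A3), but K1 is never granted. teal-clearance would need violet-pass (A2), but violet-pass is never granted. No rule produces K34, and it is not given.

T13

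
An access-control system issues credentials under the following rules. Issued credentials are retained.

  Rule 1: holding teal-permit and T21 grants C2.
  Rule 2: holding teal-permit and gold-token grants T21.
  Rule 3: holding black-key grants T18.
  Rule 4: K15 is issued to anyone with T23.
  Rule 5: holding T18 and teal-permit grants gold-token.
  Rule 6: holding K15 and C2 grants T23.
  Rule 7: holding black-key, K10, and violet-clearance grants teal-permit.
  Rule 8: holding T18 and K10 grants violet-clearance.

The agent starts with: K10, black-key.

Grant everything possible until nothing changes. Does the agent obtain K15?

No

K15 would need T23 (Rule 4), but T23 is never granted.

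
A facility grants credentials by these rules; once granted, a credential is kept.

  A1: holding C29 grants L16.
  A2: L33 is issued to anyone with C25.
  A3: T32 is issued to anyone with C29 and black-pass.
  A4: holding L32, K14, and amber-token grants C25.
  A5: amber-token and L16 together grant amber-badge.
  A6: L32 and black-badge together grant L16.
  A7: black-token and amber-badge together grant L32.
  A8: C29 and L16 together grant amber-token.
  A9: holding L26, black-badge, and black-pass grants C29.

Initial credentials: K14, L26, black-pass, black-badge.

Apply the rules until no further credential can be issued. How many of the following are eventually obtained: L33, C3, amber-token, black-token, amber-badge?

Holding L26, black-badge, and black-pass grants C29 (A9).
Holding C29 grants L16 (A1).
Holding C29 and L16 grants amber-token (A8).
Holding amber-token and L16 grants amber-badge (A5).
L33 would need C25 (A2), but C25 is never granted.
No rule produces C3, and it is not given.
amber-token: reached.
No rule produces black-token, and it is not given.
amber-badge: reached.
Reached: amber-token and amber-badge — 2 of the 5.

2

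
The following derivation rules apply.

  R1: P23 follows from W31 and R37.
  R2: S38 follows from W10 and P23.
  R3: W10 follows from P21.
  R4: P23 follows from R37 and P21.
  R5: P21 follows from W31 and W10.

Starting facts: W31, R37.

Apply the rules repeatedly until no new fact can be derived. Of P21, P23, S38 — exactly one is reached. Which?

W31 and R37 hold, so P23 follows (R1).
S38 would need W10 and P23 (R2), but W10 is never established. P21 would need W31 and W10 (R5), but W10 is never established.

P23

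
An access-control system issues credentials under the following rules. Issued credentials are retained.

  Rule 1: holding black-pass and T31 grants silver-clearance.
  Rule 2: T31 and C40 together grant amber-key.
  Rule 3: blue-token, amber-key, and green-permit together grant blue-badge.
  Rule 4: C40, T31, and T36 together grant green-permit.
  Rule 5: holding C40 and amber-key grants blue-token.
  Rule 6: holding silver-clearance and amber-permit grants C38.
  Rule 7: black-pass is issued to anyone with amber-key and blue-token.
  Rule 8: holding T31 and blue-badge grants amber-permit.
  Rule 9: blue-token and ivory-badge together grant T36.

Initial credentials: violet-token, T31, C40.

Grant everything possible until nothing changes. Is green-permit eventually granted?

No

green-permit would need C40, T31, and T36 (Rule 4), but T36 is never granted.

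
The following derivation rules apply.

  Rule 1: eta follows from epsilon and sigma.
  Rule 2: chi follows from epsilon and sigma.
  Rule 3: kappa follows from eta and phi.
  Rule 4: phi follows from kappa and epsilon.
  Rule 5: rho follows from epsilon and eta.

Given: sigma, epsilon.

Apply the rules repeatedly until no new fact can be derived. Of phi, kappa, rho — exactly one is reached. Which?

From epsilon and sigma, Rule 1 gives eta.
epsilon and eta hold, so rho follows (Rule 5).
kappa would need eta and phi (Rule 3), but phi is never established. phi would need kappa and epsilon (Rule 4), but kappa is never established.

rho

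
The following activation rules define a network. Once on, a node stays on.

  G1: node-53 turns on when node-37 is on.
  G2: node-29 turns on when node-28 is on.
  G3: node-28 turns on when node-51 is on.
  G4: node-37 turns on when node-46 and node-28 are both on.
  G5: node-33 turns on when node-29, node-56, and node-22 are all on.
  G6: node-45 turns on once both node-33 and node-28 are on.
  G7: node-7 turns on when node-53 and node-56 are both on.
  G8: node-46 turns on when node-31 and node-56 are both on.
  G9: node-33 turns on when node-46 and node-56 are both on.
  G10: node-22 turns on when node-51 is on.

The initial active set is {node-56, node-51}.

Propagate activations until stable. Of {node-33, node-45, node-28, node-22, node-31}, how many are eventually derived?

4

G10: node-51 on → node-22 on.
node-51 is on, so node-28 turns on (G3).
node-28 is on, so node-29 turns on (G2).
node-29, node-56, and node-22 are on, so node-33 turns on (G5).
node-33 and node-28 are on, so node-45 turns on (G6).
node-33: reached.
node-45: reached.
node-28: reached.
node-22: reached.
No rule produces node-31, and it is not given.
Reached: node-33, node-45, node-28, and node-22 — 4 of the 5.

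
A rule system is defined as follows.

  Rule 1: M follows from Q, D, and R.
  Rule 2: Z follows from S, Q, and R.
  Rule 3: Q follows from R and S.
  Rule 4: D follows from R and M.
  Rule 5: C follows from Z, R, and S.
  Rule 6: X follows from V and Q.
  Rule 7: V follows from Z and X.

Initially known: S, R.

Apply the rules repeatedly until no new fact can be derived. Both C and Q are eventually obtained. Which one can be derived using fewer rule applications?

Q: From R and S, Rule 3 gives Q. [1 rule application]
C: R and S hold, so Q follows (Rule 3). S, Q, and R hold, so Z follows (Rule 2). Z, R, and S hold, so C follows (Rule 5). [3 rule applications]
Q needs fewer.

Q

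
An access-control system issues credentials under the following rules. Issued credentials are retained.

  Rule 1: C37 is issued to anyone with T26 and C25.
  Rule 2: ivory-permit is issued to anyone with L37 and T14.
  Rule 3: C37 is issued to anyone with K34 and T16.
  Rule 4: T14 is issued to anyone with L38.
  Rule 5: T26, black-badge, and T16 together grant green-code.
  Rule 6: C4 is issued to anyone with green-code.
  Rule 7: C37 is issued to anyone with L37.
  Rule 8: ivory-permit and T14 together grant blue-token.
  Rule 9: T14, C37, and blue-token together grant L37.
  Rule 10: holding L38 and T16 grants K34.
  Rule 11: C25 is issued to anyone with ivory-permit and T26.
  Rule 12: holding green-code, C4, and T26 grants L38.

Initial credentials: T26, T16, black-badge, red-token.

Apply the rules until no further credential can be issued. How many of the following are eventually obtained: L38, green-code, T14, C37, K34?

Holding T26, black-badge, and T16 grants green-code (Rule 5).
Holding green-code grants C4 (Rule 6).
Holding green-code, C4, and T26 grants L38 (Rule 12).
Holding L38 grants T14 (Rule 4).
Holding L38 and T16 grants K34 (Rule 10).
Holding K34 and T16 grants C37 (Rule 3).
L38: reached.
green-code: reached.
T14: reached.
C37: reached.
K34: reached.
All 5 are reached.

5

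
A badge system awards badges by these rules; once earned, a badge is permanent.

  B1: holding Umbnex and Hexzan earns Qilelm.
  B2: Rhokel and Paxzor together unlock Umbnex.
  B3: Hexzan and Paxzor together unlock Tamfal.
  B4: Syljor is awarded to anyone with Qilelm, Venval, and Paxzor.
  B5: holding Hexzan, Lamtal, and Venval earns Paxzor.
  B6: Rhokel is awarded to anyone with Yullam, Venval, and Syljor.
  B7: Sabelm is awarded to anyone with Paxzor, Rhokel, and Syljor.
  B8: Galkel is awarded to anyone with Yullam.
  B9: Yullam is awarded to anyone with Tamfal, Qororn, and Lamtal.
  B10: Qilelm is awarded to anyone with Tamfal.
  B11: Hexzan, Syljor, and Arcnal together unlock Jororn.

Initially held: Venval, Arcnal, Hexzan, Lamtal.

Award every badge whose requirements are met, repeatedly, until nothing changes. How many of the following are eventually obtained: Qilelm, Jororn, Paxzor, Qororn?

3

With Hexzan, Lamtal, and Venval, Paxzor is earned (B5).
With Hexzan and Paxzor, Tamfal is earned (B3).
With Tamfal, Qilelm is earned (B10).
With Qilelm, Venval, and Paxzor, Syljor is earned (B4).
With Hexzan, Syljor, and Arcnal, Jororn is earned (B11).
Qilelm: reached.
Jororn: reached.
Paxzor: reached.
No rule produces Qororn, and it is not given.
Reached: Qilelm, Jororn, and Paxzor — 3 of the 4.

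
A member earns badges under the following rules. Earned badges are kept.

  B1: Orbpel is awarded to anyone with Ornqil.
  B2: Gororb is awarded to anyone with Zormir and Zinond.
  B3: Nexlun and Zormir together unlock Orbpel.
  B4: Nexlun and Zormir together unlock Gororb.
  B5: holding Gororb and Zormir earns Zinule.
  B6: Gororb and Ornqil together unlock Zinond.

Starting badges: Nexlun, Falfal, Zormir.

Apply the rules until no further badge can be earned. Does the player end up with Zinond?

Zinond would need Gororb and Ornqil (B6), but Ornqil is never earned.

No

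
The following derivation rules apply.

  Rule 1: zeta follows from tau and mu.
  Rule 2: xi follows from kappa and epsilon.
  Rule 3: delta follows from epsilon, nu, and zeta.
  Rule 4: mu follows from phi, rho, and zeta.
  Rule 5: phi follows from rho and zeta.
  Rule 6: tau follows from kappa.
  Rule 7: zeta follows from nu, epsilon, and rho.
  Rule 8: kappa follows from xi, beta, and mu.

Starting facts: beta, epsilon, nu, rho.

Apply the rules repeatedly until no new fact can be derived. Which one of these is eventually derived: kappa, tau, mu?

From nu, epsilon, and rho, Rule 7 gives zeta.
From rho and zeta, Rule 5 gives phi.
phi, rho, and zeta hold, so mu follows (Rule 4).
tau would need kappa (Rule 6), but kappa is never established. kappa would need xi, beta, and mu (Rule 8), but xi is never established.

mu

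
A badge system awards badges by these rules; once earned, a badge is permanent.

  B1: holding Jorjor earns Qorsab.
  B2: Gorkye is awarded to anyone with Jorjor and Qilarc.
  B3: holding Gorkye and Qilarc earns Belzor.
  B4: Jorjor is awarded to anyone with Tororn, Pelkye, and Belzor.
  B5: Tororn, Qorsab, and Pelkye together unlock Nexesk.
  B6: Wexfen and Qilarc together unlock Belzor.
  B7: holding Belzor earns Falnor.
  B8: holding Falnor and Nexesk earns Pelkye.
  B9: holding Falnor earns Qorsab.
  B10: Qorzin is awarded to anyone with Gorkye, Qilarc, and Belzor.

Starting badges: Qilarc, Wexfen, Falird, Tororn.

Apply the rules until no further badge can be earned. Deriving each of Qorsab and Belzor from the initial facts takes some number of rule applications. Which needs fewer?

Belzor: With Wexfen and Qilarc, Belzor is earned (B6). [1 rule application]
Qorsab: With Wexfen and Qilarc, Belzor is earned (B6). With Belzor, Falnor is earned (B7). With Falnor, Qorsab is earned (B9). [3 rule applications]
Belzor needs fewer.

Belzor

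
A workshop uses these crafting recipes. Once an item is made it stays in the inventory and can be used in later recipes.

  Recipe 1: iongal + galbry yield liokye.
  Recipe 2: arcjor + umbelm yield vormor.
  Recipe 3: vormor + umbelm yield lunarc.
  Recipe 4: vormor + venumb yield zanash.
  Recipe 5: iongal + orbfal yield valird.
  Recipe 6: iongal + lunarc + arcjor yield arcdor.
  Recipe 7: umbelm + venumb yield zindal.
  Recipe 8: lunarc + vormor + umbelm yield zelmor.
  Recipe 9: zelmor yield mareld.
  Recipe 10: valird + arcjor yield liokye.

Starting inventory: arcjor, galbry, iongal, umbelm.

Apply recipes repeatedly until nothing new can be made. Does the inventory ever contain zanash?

zanash would need vormor and venumb (Recipe 4), but venumb is never obtained.

No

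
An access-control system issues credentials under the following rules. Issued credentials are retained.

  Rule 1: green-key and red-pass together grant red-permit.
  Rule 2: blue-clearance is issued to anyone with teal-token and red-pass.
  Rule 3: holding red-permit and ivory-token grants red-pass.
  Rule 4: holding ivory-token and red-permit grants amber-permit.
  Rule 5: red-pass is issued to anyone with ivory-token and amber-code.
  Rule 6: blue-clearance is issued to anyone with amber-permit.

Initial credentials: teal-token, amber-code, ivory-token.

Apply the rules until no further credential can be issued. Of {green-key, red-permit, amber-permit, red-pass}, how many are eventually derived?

1

Holding ivory-token and amber-code grants red-pass (Rule 5).
No rule produces green-key, and it is not given.
red-permit would need green-key and red-pass (Rule 1), but green-key is never granted.
amber-permit would need ivory-token and red-permit (Rule 4), but red-permit is never granted.
red-pass: reached.
Reached: red-pass — 1 of the 4.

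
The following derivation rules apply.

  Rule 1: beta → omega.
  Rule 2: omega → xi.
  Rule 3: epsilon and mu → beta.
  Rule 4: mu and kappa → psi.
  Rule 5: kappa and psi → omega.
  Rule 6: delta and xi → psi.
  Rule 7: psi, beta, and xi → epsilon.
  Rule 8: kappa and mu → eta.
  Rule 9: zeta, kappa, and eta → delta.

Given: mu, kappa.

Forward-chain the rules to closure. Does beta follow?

beta would need epsilon and mu (Rule 3), but epsilon is never established.

No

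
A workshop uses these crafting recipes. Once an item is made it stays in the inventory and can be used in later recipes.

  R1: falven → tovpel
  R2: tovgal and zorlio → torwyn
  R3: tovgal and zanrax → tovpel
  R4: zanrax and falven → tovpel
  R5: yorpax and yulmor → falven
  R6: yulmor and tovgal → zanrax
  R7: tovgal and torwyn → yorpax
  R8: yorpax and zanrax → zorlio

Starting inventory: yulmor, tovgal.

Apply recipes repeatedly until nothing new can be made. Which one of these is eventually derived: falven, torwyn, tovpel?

tovpel

yulmor and tovgal → zanrax (R6).
tovgal and zanrax → tovpel (R3).
falven would need yorpax and yulmor (R5), but yorpax is never obtained. torwyn would need tovgal and zorlio (R2), but zorlio is never obtained.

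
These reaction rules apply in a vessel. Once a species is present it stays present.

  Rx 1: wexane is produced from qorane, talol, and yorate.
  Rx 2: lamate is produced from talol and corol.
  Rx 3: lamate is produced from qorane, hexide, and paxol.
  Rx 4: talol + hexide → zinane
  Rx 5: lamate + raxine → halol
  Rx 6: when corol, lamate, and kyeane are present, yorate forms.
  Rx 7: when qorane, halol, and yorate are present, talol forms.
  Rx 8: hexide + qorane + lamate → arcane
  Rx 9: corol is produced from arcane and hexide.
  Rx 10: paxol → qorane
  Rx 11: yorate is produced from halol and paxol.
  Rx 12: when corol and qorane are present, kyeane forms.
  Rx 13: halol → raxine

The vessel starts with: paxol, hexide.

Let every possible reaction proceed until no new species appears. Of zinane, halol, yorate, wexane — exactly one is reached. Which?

paxol present → qorane forms (Rx 10).
qorane, hexide, and paxol present → lamate forms (Rx 3).
hexide, qorane, and lamate present → arcane forms (Rx 8).
arcane and hexide present → corol forms (Rx 9).
corol and qorane present → kyeane forms (Rx 12).
corol, lamate, and kyeane present → yorate forms (Rx 6).
halol would need lamate and raxine (Rx 5), but raxine never forms. wexane would need qorane, talol, and yorate (Rx 1), but talol never forms. zinane would need talol and hexide (Rx 4), but talol never forms.

yorate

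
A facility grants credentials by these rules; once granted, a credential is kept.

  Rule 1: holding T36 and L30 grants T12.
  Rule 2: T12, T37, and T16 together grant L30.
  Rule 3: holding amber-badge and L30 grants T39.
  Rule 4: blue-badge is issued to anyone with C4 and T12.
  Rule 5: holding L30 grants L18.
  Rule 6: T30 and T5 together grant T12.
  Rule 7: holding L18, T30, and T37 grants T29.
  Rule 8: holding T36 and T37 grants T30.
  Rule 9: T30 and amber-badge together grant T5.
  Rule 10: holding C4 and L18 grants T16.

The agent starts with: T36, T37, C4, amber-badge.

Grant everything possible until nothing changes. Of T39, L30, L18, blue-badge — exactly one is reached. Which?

blue-badge

Holding T36 and T37 grants T30 (Rule 8).
Holding T30 and amber-badge grants T5 (Rule 9).
Holding T30 and T5 grants T12 (Rule 6).
Holding C4 and T12 grants blue-badge (Rule 4).
T39 would need amber-badge and L30 (Rule 3), but L30 is never granted. L18 would need L30 (Rule 5), but L30 is never granted. L30 would need T12, T37, and T16 (Rule 2), but T16 is never granted.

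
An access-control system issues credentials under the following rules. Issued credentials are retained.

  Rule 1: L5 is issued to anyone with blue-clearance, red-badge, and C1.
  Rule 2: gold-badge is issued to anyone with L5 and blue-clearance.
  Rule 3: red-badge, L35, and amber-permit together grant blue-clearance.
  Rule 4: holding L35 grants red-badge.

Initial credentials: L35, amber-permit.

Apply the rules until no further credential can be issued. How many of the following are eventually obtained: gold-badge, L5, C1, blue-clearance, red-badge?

Holding L35 grants red-badge (Rule 4).
Holding red-badge, L35, and amber-permit grants blue-clearance (Rule 3).
gold-badge would need L5 and blue-clearance (Rule 2), but L5 is never granted.
L5 would need blue-clearance, red-badge, and C1 (Rule 1), but C1 is never granted.
No rule produces C1, and it is not given.
blue-clearance: reached.
red-badge: reached.
Reached: blue-clearance and red-badge — 2 of the 5.

2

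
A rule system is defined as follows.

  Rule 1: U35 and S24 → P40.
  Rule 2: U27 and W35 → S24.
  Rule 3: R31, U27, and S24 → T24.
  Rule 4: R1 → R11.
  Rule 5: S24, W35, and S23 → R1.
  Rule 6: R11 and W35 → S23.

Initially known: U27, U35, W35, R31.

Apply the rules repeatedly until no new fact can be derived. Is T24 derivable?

From U27 and W35, Rule 2 gives S24.
R31, U27, and S24 hold, so T24 follows (Rule 3).

Yes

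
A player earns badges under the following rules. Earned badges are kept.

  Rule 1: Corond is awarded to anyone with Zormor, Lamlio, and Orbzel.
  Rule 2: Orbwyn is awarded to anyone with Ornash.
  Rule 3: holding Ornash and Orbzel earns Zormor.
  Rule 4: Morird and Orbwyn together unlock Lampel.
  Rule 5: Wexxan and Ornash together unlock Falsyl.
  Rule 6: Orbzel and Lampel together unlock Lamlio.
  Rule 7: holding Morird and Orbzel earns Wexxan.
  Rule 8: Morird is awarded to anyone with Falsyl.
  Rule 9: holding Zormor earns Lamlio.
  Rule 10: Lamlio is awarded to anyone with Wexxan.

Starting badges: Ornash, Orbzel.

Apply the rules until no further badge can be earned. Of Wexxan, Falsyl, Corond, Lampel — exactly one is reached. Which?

Corond

With Ornash and Orbzel, Zormor is earned (Rule 3).
With Zormor, Lamlio is earned (Rule 9).
With Zormor, Lamlio, and Orbzel, Corond is earned (Rule 1).
Wexxan would need Morird and Orbzel (Rule 7), but Morird is never earned. Lampel would need Morird and Orbwyn (Rule 4), but Morird is never earned. Falsyl would need Wexxan and Ornash (Rule 5), but Wexxan is never earned.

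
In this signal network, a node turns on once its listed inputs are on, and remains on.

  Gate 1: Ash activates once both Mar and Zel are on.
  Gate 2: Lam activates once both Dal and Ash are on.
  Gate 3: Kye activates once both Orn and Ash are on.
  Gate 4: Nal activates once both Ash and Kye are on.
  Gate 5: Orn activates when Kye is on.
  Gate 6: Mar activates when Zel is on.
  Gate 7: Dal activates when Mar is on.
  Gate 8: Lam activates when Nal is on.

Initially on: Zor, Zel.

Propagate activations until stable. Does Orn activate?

Orn would need Kye (Gate 5), but Kye never turns on.

No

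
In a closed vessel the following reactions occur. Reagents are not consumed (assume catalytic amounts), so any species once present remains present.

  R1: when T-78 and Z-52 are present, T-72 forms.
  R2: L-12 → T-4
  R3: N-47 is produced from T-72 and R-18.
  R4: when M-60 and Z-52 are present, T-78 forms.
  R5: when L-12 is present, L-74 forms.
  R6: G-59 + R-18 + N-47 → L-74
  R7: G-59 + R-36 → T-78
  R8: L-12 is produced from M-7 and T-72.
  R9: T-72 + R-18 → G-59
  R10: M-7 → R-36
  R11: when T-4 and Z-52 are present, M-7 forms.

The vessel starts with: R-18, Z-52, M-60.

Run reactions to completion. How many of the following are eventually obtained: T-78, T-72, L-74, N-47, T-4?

M-60 and Z-52 present → T-78 forms (R4).
T-78 and Z-52 present → T-72 forms (R1).
T-72 and R-18 present → G-59 forms (R9).
T-72 and R-18 present → N-47 forms (R3).
G-59, R-18, and N-47 present → L-74 forms (R6).
T-78: reached.
T-72: reached.
L-74: reached.
N-47: reached.
T-4 would need L-12 (R2), but L-12 never forms.
Reached: T-78, T-72, L-74, and N-47 — 4 of the 5.

4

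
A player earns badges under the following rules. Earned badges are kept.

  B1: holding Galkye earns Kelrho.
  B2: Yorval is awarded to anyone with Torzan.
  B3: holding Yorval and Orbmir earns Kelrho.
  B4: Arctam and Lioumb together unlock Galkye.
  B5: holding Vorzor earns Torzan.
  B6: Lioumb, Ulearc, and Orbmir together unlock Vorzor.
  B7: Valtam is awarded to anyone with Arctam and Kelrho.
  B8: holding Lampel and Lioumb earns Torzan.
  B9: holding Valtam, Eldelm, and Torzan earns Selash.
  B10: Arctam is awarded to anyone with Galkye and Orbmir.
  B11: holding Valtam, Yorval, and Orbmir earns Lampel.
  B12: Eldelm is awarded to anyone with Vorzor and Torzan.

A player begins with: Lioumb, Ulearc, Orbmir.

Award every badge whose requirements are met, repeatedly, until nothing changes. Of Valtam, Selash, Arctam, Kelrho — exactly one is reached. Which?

Kelrho

With Lioumb, Ulearc, and Orbmir, Vorzor is earned (B6).
With Vorzor, Torzan is earned (B5).
With Torzan, Yorval is earned (B2).
With Yorval and Orbmir, Kelrho is earned (B3).
Selash would need Valtam, Eldelm, and Torzan (B9), but Valtam is never earned. Arctam would need Galkye and Orbmir (B10), but Galkye is never earned. Valtam would need Arctam and Kelrho (B7), but Arctam is never earned.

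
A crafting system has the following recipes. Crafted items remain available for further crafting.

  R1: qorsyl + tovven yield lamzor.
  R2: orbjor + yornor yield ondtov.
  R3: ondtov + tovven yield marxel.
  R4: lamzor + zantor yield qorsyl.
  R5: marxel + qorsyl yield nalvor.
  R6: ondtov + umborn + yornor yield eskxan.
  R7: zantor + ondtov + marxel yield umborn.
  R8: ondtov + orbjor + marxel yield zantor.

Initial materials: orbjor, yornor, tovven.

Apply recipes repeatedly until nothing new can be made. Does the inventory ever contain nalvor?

No

nalvor would need marxel and qorsyl (R5), but qorsyl is never obtained.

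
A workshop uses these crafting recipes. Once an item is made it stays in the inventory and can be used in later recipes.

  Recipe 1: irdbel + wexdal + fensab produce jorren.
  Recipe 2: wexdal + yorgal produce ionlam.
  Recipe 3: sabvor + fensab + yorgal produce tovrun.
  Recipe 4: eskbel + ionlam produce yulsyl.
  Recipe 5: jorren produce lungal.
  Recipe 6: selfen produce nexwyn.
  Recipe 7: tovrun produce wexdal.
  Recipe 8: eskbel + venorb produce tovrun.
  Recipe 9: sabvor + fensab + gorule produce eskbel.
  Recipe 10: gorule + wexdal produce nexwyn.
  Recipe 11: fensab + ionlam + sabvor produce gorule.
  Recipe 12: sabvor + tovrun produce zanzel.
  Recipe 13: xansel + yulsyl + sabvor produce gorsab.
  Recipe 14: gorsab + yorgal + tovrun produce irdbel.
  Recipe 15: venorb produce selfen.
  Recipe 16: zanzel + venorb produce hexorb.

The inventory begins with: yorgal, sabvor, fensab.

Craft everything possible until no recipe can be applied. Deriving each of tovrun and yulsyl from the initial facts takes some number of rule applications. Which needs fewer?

tovrun: sabvor + fensab + yorgal → tovrun (Recipe 3). [1 rule application]
yulsyl: Using Recipe 3, sabvor, fensab, and yorgal make tovrun. Using Recipe 7, tovrun makes wexdal. wexdal + yorgal → ionlam (Recipe 2). fensab + ionlam + sabvor → gorule (Recipe 11). Using Recipe 9, sabvor, fensab, and gorule make eskbel. eskbel + ionlam → yulsyl (Recipe 4). [6 rule applications]
tovrun needs fewer.

tovrun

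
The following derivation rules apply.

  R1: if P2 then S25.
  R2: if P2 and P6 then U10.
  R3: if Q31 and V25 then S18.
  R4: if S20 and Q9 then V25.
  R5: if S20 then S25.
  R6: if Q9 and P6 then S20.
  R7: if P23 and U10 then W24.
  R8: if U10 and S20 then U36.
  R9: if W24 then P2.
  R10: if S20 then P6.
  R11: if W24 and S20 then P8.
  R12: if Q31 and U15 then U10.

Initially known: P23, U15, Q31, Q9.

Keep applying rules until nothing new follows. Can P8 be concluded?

P8 would need W24 and S20 (R11), but S20 is never established.

No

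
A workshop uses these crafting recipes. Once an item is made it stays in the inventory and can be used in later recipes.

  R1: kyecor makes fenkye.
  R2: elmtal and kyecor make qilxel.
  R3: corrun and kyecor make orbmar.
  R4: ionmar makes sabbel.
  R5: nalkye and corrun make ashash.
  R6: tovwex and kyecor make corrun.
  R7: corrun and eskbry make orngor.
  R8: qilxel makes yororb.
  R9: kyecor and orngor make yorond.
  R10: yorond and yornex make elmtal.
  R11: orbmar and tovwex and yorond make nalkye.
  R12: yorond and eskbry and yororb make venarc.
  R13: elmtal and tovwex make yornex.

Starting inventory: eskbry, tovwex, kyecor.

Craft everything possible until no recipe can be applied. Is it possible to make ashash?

Yes

Using R6, tovwex and kyecor make corrun.
Using R3, corrun and kyecor make orbmar.
Using R7, corrun and eskbry make orngor.
Using R9, kyecor and orngor make yorond.
orbmar and tovwex and yorond → nalkye (R11).
Using R5, nalkye and corrun make ashash.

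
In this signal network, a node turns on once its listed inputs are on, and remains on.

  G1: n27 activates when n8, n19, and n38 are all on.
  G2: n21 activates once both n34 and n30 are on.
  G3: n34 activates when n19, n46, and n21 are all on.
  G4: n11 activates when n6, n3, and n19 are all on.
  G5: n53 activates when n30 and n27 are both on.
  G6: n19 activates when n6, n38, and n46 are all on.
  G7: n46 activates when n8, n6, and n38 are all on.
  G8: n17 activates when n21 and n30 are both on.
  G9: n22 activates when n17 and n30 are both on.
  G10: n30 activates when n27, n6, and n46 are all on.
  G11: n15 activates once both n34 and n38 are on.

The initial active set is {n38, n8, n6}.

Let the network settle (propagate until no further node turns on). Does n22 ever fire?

No

n22 would need n17 and n30 (G9), but n17 never turns on.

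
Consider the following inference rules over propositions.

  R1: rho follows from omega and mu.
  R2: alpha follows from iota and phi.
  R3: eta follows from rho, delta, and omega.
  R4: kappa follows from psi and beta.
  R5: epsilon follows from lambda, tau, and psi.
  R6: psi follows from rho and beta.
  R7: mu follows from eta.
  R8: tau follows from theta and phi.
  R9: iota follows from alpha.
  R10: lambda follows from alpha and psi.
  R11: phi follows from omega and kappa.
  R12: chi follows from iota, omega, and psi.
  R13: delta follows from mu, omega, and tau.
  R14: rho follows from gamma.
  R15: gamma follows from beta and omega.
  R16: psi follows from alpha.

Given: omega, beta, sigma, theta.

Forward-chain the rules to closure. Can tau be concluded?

Yes

From beta and omega, R15 gives gamma.
gamma holds, so rho follows (R14).
From rho and beta, R6 gives psi.
psi and beta hold, so kappa follows (R4).
omega and kappa hold, so phi follows (R11).
theta and phi hold, so tau follows (R8).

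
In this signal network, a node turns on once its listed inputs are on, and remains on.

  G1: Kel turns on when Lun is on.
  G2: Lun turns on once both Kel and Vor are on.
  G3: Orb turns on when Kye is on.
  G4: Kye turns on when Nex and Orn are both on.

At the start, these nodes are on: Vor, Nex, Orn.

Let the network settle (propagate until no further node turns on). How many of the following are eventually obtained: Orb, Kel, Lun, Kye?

2

Nex and Orn are on, so Kye turns on (G4).
Kye is on, so Orb turns on (G3).
Orb: reached.
Kel would need Lun (G1), but Lun never turns on.
Lun would need Kel and Vor (G2), but Kel never turns on.
Kye: reached.
Reached: Orb and Kye — 2 of the 4.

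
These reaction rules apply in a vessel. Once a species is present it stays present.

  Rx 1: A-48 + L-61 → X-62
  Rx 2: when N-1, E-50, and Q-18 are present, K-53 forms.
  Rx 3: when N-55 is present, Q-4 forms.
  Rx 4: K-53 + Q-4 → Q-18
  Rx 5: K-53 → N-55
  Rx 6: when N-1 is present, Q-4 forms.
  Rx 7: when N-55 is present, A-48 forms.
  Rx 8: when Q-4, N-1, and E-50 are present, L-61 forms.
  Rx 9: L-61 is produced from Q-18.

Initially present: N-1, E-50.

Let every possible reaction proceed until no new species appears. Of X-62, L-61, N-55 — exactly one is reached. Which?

L-61

N-1 present → Q-4 forms (Rx 6).
Q-4, N-1, and E-50 present → L-61 forms (Rx 8).
N-55 would need K-53 (Rx 5), but K-53 never forms. X-62 would need A-48 and L-61 (Rx 1), but A-48 never forms.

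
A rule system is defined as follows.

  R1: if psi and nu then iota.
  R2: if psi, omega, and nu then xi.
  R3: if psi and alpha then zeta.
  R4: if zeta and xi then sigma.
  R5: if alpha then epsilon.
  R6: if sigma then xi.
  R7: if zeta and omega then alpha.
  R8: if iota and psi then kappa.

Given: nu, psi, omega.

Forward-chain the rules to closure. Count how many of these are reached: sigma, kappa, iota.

2

From psi and nu, R1 gives iota.
iota and psi hold, so kappa follows (R8).
sigma would need zeta and xi (R4), but zeta is never established.
kappa: reached.
iota: reached.
Reached: kappa and iota — 2 of the 3.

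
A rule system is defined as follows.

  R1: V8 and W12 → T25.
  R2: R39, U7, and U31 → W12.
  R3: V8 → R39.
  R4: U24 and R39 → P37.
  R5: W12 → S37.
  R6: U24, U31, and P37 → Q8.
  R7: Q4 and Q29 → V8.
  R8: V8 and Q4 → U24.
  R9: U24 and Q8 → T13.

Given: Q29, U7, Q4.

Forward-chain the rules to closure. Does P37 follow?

Q4 and Q29 hold, so V8 follows (R7).
From V8, R3 gives R39.
V8 and Q4 hold, so U24 follows (R8).
U24 and R39 hold, so P37 follows (R4).

Yes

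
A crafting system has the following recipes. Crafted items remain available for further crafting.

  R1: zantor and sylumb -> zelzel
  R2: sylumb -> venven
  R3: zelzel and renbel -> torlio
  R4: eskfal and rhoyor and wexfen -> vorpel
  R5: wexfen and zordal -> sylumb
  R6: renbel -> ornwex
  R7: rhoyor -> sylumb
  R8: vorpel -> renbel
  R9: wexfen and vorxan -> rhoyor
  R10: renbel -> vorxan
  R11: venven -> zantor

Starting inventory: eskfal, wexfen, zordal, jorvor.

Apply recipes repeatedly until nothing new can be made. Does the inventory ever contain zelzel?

wexfen and zordal -> sylumb (R5).
sylumb -> venven (R2).
venven -> zantor (R11).
Using R1, zantor and sylumb make zelzel.

Yes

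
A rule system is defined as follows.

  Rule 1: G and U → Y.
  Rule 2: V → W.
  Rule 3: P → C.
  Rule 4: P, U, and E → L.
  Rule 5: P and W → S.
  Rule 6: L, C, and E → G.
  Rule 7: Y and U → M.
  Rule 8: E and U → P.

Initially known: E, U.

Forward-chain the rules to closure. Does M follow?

E and U hold, so P follows (Rule 8).
P, U, and E hold, so L follows (Rule 4).
P holds, so C follows (Rule 3).
From L, C, and E, Rule 6 gives G.
From G and U, Rule 1 gives Y.
From Y and U, Rule 7 gives M.

Yes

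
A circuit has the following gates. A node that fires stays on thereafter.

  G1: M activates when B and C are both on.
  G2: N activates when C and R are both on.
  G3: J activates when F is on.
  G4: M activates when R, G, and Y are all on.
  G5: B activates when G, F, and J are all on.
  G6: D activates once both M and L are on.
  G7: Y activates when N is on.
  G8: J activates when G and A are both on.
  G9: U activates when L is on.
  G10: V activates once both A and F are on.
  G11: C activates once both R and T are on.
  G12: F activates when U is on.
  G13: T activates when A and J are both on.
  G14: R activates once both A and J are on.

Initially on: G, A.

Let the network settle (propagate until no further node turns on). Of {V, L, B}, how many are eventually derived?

V would need A and F (G10), but F never turns on.
No rule produces L, and it is not given.
B would need G, F, and J (G5), but F never turns on.
None of the 3 are reached.

0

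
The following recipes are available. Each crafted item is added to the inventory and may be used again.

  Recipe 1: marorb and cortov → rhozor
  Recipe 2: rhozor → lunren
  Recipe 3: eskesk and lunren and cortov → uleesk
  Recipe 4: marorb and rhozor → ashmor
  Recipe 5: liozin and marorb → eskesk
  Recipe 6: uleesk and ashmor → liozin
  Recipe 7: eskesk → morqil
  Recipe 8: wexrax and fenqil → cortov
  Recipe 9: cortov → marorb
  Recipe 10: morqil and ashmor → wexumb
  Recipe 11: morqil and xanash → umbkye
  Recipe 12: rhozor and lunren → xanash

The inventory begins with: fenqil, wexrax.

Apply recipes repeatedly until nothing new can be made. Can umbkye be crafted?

No

umbkye would need morqil and xanash (Recipe 11), but morqil is never obtained.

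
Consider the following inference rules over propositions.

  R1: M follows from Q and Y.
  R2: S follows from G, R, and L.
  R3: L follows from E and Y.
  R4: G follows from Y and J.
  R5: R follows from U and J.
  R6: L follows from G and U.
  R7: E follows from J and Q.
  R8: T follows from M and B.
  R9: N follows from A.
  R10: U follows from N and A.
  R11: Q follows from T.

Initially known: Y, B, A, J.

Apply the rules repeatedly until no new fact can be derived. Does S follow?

Yes

From Y and J, R4 gives G.
From A, R9 gives N.
N and A hold, so U follows (R10).
From U and J, R5 gives R.
From G and U, R6 gives L.
From G, R, and L, R2 gives S.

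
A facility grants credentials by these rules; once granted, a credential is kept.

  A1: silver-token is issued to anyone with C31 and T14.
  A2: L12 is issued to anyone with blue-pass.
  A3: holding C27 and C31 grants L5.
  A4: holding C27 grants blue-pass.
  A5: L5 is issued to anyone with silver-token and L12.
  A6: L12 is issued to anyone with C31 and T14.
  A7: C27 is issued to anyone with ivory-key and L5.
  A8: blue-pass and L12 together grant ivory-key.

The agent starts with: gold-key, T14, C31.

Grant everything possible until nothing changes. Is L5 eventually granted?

Holding C31 and T14 grants silver-token (A1).
Holding C31 and T14 grants L12 (A6).
Holding silver-token and L12 grants L5 (A5).

Yes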